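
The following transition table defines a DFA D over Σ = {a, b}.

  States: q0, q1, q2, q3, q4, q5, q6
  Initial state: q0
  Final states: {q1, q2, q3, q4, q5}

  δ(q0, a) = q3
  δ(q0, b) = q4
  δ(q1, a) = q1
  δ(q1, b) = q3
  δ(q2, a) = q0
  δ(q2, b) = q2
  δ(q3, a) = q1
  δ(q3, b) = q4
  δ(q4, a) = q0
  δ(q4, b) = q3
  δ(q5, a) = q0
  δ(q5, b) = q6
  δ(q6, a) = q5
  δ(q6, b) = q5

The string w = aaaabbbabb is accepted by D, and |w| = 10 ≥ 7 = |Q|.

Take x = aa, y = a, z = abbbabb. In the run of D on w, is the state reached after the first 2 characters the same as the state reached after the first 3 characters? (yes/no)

Run of D on the first 3 characters of w = a a a:
  step 0: q0  (start)
  step 1: q3  (read a: q0→q3)
  step 2: q1  (read a: q3→q1)
  step 3: q1  (read a: q1→q1)

After x (step 2): q1. After xy (step 3): q1.
They match, so y = a drives D around a cycle from q1 back to itself; pumping y any number of times keeps D in q1 before reading z, and xyⁱz ∈ L(D) for every i ≥ 0.

yes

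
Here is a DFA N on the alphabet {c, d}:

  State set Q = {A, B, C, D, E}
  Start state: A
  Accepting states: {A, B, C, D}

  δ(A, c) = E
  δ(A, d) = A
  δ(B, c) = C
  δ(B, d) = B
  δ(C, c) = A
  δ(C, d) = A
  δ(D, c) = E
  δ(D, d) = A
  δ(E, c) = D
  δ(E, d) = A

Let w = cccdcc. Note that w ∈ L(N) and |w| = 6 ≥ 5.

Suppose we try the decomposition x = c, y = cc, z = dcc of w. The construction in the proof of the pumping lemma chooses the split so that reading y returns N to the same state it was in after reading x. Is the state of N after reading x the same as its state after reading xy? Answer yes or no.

State sequence: A -c-> E -c-> D -c-> E

After x (step 1): E. After xy (step 3): E.
They match, so y = cc drives N around a cycle from E back to itself; pumping y any number of times keeps N in E before reading z, and xyⁱz ∈ L(N) for every i ≥ 0.

yes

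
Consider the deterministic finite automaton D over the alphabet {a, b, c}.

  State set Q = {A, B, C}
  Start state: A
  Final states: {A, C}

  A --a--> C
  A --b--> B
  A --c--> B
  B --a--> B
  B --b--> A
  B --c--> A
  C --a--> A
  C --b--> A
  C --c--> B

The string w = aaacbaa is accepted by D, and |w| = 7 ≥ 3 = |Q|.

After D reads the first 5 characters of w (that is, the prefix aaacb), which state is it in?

Run of D on the first 5 characters of w = a a a c b:
  step 0: A  (start)
  step 1: C  (read a: A→C)
  step 2: A  (read a: C→A)
  step 3: C  (read a: A→C)
  step 4: B  (read c: C→B)
  step 5: A  (read b: B→A)

After reading 5 characters, D is in state A.

A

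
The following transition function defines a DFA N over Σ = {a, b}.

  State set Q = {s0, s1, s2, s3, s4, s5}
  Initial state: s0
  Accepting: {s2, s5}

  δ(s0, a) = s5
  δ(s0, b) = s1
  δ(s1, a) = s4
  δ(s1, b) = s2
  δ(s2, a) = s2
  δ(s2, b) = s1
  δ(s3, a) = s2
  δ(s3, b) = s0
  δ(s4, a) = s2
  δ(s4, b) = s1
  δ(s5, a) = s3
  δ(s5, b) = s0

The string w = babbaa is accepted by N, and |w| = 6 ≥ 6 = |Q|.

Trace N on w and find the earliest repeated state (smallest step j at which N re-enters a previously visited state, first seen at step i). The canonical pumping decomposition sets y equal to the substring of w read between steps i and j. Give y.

ab

Run of N on w = b a b b a a:
  step 0: s0  (start)
  step 1: s1  (read b: s0→s1)
  step 2: s4  (read a: s1→s4)
  step 3: s1  (read b: s4→s1)   ← first repeat (s1 seen earlier)
  step 4: s2  (read b: s1→s2)
  step 5: s2  (read a: s2→s2)
  step 6: s2  (read a: s2→s2)

So i = 1, j = 3, giving x = w[0:1] = b, y = w[1:3] = ab, z = w[3:6] = baa.
Check: |xy| = 3 ≤ 6 and |y| = 2 ≥ 1. Reading y takes N from s1 back to s1, so every xyⁱz is accepted.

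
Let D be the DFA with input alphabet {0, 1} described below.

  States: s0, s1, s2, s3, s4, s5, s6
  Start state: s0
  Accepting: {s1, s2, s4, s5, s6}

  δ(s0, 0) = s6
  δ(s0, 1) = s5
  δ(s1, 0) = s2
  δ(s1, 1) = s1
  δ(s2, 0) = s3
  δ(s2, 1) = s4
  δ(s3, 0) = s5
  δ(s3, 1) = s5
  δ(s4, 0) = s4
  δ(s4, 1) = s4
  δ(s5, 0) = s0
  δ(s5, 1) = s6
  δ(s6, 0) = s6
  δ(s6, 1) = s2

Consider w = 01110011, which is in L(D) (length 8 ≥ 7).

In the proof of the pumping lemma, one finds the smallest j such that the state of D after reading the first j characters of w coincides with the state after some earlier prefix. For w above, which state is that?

Run of D on w = 0 1 1 1 0 0 1 1:
  step 0: s0  (start)
  step 1: s6  (read 0: s0→s6)
  step 2: s2  (read 1: s6→s2)
  step 3: s4  (read 1: s2→s4)
  step 4: s4  (read 1: s4→s4)   ← first repeat (s4 seen earlier)
  step 5: s4  (read 0: s4→s4)
  step 6: s4  (read 0: s4→s4)
  step 7: s4  (read 1: s4→s4)
  step 8: s4  (read 1: s4→s4)

The earliest repeat is at step j = 4: D is in s4, which it already visited at step i = 3.
Since D has 7 states, any run of length ≥ 7 visits 7+1 states, so by pigeonhole some state repeats within the first 7 steps — that repeat gives the pumpable loop.

s4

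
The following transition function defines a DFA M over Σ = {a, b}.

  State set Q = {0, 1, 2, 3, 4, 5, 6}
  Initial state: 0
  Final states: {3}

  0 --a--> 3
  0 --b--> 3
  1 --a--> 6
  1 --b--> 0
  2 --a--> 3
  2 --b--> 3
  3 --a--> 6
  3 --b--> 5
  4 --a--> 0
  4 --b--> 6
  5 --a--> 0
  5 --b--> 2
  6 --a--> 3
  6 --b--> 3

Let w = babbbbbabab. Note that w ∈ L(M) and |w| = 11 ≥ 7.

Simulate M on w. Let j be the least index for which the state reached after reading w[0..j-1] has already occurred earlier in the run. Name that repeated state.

3

State sequence: 0 -b-> 3 -a-> 6 -b-> 3 -b-> 5 -b-> 2 -b-> 3 -b-> 5 -a-> 0 -b-> 3 -a-> 6 -b-> 3
First repeat at step 3: 3 was already visited.

The earliest repeat is at step j = 3: M is in 3, which it already visited at step i = 1.
The DFA has 7 states, so the proof of the pumping lemma guarantees a repeated state among the first 7+1 visited; the segment between the two visits is the pumpable y.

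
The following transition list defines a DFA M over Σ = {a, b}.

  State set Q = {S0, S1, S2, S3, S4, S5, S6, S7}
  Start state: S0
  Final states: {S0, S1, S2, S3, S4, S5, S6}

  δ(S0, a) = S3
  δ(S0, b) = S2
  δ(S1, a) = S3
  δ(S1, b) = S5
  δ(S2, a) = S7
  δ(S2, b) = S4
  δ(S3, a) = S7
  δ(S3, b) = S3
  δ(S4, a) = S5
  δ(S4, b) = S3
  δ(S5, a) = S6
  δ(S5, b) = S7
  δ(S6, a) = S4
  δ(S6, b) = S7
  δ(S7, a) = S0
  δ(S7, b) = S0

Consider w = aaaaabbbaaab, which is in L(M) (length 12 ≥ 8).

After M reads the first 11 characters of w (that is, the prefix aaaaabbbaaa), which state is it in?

Run of M on the first 11 characters of w = a a a a a b b b a a a:
  step 0: S0  (start)
  step 1: S3  (read a: S0→S3)
  step 2: S7  (read a: S3→S7)
  step 3: S0  (read a: S7→S0)
  step 4: S3  (read a: S0→S3)
  step 5: S7  (read a: S3→S7)
  step 6: S0  (read b: S7→S0)
  step 7: S2  (read b: S0→S2)
  step 8: S4  (read b: S2→S4)
  step 9: S5  (read a: S4→S5)
  step 10: S6  (read a: S5→S6)
  step 11: S4  (read a: S6→S4)

After reading 11 characters, M is in state S4.

S4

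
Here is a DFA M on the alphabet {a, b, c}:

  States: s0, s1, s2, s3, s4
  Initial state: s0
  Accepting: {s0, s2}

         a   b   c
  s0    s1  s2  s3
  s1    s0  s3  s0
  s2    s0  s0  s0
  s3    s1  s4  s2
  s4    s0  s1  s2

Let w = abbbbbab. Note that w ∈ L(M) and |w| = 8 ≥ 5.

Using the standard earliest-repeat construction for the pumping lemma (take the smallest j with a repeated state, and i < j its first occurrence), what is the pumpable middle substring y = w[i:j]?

Run of M on w = a b b b b b a b:
  step 0: s0  (start)
  step 1: s1  (read a: s0→s1)
  step 2: s3  (read b: s1→s3)
  step 3: s4  (read b: s3→s4)
  step 4: s1  (read b: s4→s1)   ← first repeat (s1 seen earlier)
  step 5: s3  (read b: s1→s3)
  step 6: s4  (read b: s3→s4)
  step 7: s0  (read a: s4→s0)
  step 8: s2  (read b: s0→s2)

So i = 1, j = 4, giving x = w[0:1] = a, y = w[1:4] = bbb, z = w[4:8] = bbab.
Check: |xy| = 4 ≤ 5 and |y| = 3 ≥ 1. Reading y takes M from s1 back to s1, so every xyⁱz is accepted.
With |Q| = 5, pigeonhole forces a state repeat no later than step 5; the substring read between the first and second visits to that state can be pumped.

bbb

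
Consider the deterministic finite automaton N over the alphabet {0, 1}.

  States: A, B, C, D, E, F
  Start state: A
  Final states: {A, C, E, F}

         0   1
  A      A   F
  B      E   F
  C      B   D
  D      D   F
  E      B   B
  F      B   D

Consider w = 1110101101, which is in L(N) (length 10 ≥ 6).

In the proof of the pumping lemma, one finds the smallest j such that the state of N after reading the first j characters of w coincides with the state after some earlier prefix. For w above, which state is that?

State sequence: A -1-> F -1-> D -1-> F -0-> B -1-> F -0-> B -1-> F -1-> D -0-> D -1-> F
First repeat at step 3: F was already visited.

The earliest repeat is at step j = 3: N is in F, which it already visited at step i = 1.

F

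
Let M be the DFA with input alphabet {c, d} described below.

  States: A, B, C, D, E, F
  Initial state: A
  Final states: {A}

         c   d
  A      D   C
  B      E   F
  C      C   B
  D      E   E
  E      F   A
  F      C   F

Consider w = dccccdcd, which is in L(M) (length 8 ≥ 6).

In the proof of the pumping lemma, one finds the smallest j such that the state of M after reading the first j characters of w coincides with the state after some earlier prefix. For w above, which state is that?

C

Run of M on w = d c c c c d c d:
  step 0: A  (start)
  step 1: C  (read d: A→C)
  step 2: C  (read c: C→C)   ← first repeat (C seen earlier)
  step 3: C  (read c: C→C)
  step 4: C  (read c: C→C)
  step 5: C  (read c: C→C)
  step 6: B  (read d: C→B)
  step 7: E  (read c: B→E)
  step 8: A  (read d: E→A)

The earliest repeat is at step j = 2: M is in C, which it already visited at step i = 1.
The DFA has 6 states, so the proof of the pumping lemma guarantees a repeated state among the first 6+1 visited; the segment between the two visits is the pumpable y.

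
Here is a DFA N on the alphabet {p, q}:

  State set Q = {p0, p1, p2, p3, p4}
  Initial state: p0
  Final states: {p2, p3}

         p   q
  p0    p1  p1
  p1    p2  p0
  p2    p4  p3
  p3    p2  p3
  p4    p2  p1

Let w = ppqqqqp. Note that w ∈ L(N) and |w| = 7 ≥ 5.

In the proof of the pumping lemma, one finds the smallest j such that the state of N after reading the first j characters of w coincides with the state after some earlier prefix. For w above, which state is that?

Run of N on w = p p q q q q p:
  step 0: p0  (start)
  step 1: p1  (read p: p0→p1)
  step 2: p2  (read p: p1→p2)
  step 3: p3  (read q: p2→p3)
  step 4: p3  (read q: p3→p3)   ← first repeat (p3 seen earlier)
  step 5: p3  (read q: p3→p3)
  step 6: p3  (read q: p3→p3)
  step 7: p2  (read p: p3→p2)

The earliest repeat is at step j = 4: N is in p3, which it already visited at step i = 3.
The DFA has 5 states, so the proof of the pumping lemma guarantees a repeated state among the first 5+1 visited; the segment between the two visits is the pumpable y.

p3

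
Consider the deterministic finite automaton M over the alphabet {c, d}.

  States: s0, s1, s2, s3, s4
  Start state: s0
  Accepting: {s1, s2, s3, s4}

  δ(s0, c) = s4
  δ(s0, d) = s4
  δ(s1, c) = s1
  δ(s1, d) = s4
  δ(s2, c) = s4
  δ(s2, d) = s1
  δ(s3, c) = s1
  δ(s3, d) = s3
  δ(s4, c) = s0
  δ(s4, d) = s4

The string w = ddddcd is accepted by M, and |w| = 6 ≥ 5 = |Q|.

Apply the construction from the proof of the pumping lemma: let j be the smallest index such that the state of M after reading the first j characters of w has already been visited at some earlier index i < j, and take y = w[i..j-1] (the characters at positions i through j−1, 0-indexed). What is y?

d

State sequence: s0 -d-> s4 -d-> s4 -d-> s4 -d-> s4 -c-> s0 -d-> s4
First repeat at step 2: s4 was already visited.

So i = 1, j = 2, giving x = w[0:1] = d, y = w[1:2] = d, z = w[2:6] = ddcd.
Check: |xy| = 2 ≤ 5 and |y| = 1 ≥ 1. Reading y takes M from s4 back to s4, so every xyⁱz is accepted.
Pumping length from the standard proof: p = 5 (the number of states). The repeated state found above gives |xy| = j ≤ 5 and |y| = j − i ≥ 1.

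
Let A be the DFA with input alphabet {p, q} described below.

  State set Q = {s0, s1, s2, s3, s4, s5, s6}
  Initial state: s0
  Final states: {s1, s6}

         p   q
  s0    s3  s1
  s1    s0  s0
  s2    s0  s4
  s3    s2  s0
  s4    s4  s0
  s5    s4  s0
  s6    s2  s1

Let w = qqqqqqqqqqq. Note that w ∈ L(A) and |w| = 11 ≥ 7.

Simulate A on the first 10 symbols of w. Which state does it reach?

s0

Run of A on the first 10 characters of w = q q q q q q q q q q:
  step 0: s0  (start)
  step 1: s1  (read q: s0→s1)
  step 2: s0  (read q: s1→s0)
  step 3: s1  (read q: s0→s1)
  step 4: s0  (read q: s1→s0)
  step 5: s1  (read q: s0→s1)
  step 6: s0  (read q: s1→s0)
  step 7: s1  (read q: s0→s1)
  step 8: s0  (read q: s1→s0)
  step 9: s1  (read q: s0→s1)
  step 10: s0  (read q: s1→s0)

After reading 10 characters, A is in state s0.
(This kind of state-tracing is the core of the pumping-lemma construction: with 7 states, pigeonhole forces a repeat within the first 7 steps.)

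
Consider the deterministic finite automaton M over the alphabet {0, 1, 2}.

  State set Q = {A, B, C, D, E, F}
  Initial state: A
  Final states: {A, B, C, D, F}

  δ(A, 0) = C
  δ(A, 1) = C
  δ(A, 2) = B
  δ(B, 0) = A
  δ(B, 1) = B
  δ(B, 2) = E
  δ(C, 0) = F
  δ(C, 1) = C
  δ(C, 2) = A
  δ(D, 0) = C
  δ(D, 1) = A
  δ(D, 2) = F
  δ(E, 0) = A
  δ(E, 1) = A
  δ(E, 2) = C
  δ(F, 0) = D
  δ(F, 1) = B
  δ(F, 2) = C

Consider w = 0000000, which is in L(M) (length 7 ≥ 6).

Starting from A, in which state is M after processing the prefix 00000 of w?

F

State sequence: A -0-> C -0-> F -0-> D -0-> C -0-> F

After reading 5 characters, M is in state F.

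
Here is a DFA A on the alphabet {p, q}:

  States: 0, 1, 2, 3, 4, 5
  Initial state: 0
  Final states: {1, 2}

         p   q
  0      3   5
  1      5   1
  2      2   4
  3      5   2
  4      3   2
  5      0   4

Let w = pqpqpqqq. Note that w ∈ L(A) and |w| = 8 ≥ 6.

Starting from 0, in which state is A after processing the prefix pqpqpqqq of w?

Run of A on the first 8 characters of w = p q p q p q q q:
  step 0: 0  (start)
  step 1: 3  (read p: 0→3)
  step 2: 2  (read q: 3→2)
  step 3: 2  (read p: 2→2)
  step 4: 4  (read q: 2→4)
  step 5: 3  (read p: 4→3)
  step 6: 2  (read q: 3→2)
  step 7: 4  (read q: 2→4)
  step 8: 2  (read q: 4→2)

After reading 8 characters, A is in state 2.

2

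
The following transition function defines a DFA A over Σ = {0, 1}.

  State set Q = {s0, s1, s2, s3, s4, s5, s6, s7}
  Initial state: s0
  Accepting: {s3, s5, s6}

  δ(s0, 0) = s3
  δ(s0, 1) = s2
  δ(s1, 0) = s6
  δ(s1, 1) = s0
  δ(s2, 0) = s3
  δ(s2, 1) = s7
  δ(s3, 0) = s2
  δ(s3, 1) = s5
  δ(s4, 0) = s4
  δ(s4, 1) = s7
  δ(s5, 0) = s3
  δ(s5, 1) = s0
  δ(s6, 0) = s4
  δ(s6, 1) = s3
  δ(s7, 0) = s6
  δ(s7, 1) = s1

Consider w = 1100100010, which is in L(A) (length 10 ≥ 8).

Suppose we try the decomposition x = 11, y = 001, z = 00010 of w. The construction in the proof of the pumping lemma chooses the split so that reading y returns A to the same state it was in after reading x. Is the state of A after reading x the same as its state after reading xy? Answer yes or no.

yes

State sequence: s0 -1-> s2 -1-> s7 -0-> s6 -0-> s4 -1-> s7

After x (step 2): s7. After xy (step 5): s7.
They match, so y = 001 drives A around a cycle from s7 back to itself; pumping y any number of times keeps A in s7 before reading z, and xyⁱz ∈ L(A) for every i ≥ 0.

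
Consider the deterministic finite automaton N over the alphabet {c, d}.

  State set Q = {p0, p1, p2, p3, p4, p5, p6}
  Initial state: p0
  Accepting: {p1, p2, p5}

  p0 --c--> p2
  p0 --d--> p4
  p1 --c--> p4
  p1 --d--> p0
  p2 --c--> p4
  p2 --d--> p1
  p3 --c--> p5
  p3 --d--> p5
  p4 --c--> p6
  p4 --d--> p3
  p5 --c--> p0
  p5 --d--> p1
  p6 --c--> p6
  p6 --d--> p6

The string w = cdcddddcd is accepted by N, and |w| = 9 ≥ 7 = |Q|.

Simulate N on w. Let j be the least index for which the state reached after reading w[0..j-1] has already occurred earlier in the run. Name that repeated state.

p1

State sequence: p0 -c-> p2 -d-> p1 -c-> p4 -d-> p3 -d-> p5 -d-> p1 -d-> p0 -c-> p2 -d-> p1
First repeat at step 6: p1 was already visited.

The earliest repeat is at step j = 6: N is in p1, which it already visited at step i = 2.
Since N has 7 states, any run of length ≥ 7 visits 7+1 states, so by pigeonhole some state repeats within the first 7 steps — that repeat gives the pumpable loop.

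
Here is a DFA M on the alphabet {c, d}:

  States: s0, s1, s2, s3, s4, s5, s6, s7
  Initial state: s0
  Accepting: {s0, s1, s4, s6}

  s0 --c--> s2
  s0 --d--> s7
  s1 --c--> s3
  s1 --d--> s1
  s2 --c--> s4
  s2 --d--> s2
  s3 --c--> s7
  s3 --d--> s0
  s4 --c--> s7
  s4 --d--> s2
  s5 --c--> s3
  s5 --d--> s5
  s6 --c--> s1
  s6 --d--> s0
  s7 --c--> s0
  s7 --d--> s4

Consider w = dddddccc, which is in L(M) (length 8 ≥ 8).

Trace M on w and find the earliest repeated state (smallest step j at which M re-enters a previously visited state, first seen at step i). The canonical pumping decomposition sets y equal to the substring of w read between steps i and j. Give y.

d

State sequence: s0 -d-> s7 -d-> s4 -d-> s2 -d-> s2 -d-> s2 -c-> s4 -c-> s7 -c-> s0
First repeat at step 4: s2 was already visited.

So i = 3, j = 4, giving x = w[0:3] = ddd, y = w[3:4] = d, z = w[4:8] = dccc.
Check: |xy| = 4 ≤ 8 and |y| = 1 ≥ 1. Reading y takes M from s2 back to s2, so every xyⁱz is accepted.
The DFA has 8 states, so the proof of the pumping lemma guarantees a repeated state among the first 8+1 visited; the segment between the two visits is the pumpable y.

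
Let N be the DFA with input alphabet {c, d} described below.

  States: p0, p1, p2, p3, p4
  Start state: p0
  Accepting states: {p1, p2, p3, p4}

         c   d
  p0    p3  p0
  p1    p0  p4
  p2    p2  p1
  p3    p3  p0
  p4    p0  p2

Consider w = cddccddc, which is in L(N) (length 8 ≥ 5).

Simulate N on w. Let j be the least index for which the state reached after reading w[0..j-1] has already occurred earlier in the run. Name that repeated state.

p0

State sequence: p0 -c-> p3 -d-> p0 -d-> p0 -c-> p3 -c-> p3 -d-> p0 -d-> p0 -c-> p3
First repeat at step 2: p0 was already visited.

The earliest repeat is at step j = 2: N is in p0, which it already visited at step i = 0.
Pumping length from the standard proof: p = 5 (the number of states). The repeated state found above gives |xy| = j ≤ 5 and |y| = j − i ≥ 1.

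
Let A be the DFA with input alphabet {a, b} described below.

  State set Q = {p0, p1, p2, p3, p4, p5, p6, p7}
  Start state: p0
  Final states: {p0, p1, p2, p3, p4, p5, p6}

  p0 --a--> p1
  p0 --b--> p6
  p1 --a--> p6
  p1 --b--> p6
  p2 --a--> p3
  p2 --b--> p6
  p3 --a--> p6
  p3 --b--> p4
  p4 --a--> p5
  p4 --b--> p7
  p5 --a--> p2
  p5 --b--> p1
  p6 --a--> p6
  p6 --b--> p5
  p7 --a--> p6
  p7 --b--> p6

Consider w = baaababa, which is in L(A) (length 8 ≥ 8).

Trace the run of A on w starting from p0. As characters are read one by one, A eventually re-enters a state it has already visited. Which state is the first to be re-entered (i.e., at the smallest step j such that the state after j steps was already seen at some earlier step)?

State sequence: p0 -b-> p6 -a-> p6 -a-> p6 -a-> p6 -b-> p5 -a-> p2 -b-> p6 -a-> p6
First repeat at step 2: p6 was already visited.

The earliest repeat is at step j = 2: A is in p6, which it already visited at step i = 1.
With |Q| = 8, pigeonhole forces a state repeat no later than step 8; the substring read between the first and second visits to that state can be pumped.

p6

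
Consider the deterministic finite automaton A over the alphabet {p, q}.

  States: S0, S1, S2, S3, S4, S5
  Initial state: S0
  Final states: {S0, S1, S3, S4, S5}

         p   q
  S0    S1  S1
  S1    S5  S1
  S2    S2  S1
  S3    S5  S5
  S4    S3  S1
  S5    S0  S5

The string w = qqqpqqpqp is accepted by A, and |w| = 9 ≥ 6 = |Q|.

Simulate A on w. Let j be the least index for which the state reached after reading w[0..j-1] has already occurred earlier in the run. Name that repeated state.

Run of A on w = q q q p q q p q p:
  step 0: S0  (start)
  step 1: S1  (read q: S0→S1)
  step 2: S1  (read q: S1→S1)   ← first repeat (S1 seen earlier)
  step 3: S1  (read q: S1→S1)
  step 4: S5  (read p: S1→S5)
  step 5: S5  (read q: S5→S5)
  step 6: S5  (read q: S5→S5)
  step 7: S0  (read p: S5→S0)
  step 8: S1  (read q: S0→S1)
  step 9: S5  (read p: S1→S5)

The earliest repeat is at step j = 2: A is in S1, which it already visited at step i = 1.
The DFA has 6 states, so the proof of the pumping lemma guarantees a repeated state among the first 6+1 visited; the segment between the two visits is the pumpable y.

S1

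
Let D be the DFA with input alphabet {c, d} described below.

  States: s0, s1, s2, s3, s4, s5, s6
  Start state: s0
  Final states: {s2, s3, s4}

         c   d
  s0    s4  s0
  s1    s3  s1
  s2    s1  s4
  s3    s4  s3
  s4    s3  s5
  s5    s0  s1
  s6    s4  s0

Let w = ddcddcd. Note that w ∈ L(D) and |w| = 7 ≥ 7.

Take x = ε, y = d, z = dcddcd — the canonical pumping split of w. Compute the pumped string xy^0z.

xy⁰z = xz = ε·dcddcd = dcddcd.
Reading y = d takes D from s0 back to s0, so after x the machine is still in s0, and z then leads to the accepting state s3. Hence dcddcd ∈ L(D).

dcddcd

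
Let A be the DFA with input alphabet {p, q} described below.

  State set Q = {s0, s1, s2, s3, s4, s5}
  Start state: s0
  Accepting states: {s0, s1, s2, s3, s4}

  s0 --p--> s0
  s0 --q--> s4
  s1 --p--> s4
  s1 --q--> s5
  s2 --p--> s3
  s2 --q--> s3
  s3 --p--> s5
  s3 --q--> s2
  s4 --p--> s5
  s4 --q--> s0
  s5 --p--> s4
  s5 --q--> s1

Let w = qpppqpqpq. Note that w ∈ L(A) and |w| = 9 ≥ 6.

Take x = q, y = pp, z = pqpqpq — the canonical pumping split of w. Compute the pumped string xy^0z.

xy⁰z = xz = q·pqpqpq = qpqpqpq.
Reading y = pp takes A from s4 back to s4, so after x the machine is still in s4, and z then leads to the accepting state s4. Hence qpqpqpq ∈ L(A).

qpqpqpq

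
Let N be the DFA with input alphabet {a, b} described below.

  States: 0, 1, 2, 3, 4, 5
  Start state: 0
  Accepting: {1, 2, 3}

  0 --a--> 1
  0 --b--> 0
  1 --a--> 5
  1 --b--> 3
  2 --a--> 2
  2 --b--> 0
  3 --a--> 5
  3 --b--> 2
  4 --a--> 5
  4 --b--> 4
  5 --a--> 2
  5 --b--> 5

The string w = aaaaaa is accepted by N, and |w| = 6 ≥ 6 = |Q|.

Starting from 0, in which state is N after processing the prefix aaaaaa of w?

State sequence: 0 -a-> 1 -a-> 5 -a-> 2 -a-> 2 -a-> 2 -a-> 2

After reading 6 characters, N is in state 2.

2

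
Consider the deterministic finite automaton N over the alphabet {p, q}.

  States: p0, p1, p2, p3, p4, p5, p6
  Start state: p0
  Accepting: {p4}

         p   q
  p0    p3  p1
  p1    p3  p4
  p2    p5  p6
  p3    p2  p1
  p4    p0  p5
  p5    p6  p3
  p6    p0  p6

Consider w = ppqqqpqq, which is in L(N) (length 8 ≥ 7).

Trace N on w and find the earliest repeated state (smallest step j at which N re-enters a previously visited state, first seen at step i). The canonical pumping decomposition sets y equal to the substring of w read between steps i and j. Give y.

q

State sequence: p0 -p-> p3 -p-> p2 -q-> p6 -q-> p6 -q-> p6 -p-> p0 -q-> p1 -q-> p4
First repeat at step 4: p6 was already visited.

So i = 3, j = 4, giving x = w[0:3] = ppq, y = w[3:4] = q, z = w[4:8] = qpqq.
Check: |xy| = 4 ≤ 7 and |y| = 1 ≥ 1. Reading y takes N from p6 back to p6, so every xyⁱz is accepted.
The DFA has 7 states, so the proof of the pumping lemma guarantees a repeated state among the first 7+1 visited; the segment between the two visits is the pumpable y.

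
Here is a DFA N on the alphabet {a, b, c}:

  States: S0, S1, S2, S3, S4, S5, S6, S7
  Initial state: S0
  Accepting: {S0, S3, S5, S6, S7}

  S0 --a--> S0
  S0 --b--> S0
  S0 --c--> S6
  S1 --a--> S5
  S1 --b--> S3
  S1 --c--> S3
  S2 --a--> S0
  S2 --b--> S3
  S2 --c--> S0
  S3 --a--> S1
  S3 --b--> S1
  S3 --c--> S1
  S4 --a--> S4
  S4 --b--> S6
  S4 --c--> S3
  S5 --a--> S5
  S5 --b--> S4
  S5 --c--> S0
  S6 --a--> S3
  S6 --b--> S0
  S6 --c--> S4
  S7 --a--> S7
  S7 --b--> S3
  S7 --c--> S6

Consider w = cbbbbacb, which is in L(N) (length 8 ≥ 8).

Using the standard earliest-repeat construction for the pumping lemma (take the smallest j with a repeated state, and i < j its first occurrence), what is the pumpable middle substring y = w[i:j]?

cb

Run of N on w = c b b b b a c b:
  step 0: S0  (start)
  step 1: S6  (read c: S0→S6)
  step 2: S0  (read b: S6→S0)   ← first repeat (S0 seen earlier)
  step 3: S0  (read b: S0→S0)
  step 4: S0  (read b: S0→S0)
  step 5: S0  (read b: S0→S0)
  step 6: S0  (read a: S0→S0)
  step 7: S6  (read c: S0→S6)
  step 8: S0  (read b: S6→S0)

So i = 0, j = 2, giving x = w[0:0] = ε, y = w[0:2] = cb, z = w[2:8] = bbbacb.
Check: |xy| = 2 ≤ 8 and |y| = 2 ≥ 1. Reading y takes N from S0 back to S0, so every xyⁱz is accepted.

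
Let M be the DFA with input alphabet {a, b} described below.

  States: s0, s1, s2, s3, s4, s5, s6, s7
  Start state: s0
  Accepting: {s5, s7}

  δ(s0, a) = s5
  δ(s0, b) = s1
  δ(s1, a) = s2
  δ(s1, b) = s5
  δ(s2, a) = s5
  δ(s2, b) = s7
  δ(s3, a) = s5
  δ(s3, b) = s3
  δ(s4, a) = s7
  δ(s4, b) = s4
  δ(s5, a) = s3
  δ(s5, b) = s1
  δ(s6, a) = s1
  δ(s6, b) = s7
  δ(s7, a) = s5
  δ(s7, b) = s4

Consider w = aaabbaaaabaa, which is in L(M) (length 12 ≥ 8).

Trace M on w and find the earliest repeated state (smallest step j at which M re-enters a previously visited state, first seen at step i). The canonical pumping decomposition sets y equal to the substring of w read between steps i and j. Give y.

Run of M on w = a a a b b a a a a b a a:
  step 0: s0  (start)
  step 1: s5  (read a: s0→s5)
  step 2: s3  (read a: s5→s3)
  step 3: s5  (read a: s3→s5)   ← first repeat (s5 seen earlier)
  step 4: s1  (read b: s5→s1)
  step 5: s5  (read b: s1→s5)
  step 6: s3  (read a: s5→s3)
  step 7: s5  (read a: s3→s5)
  step 8: s3  (read a: s5→s3)
  step 9: s5  (read a: s3→s5)
  step 10: s1  (read b: s5→s1)
  step 11: s2  (read a: s1→s2)
  step 12: s5  (read a: s2→s5)

So i = 1, j = 3, giving x = w[0:1] = a, y = w[1:3] = aa, z = w[3:12] = bbaaaabaa.
Check: |xy| = 3 ≤ 8 and |y| = 2 ≥ 1. Reading y takes M from s5 back to s5, so every xyⁱz is accepted.
With |Q| = 8, pigeonhole forces a state repeat no later than step 8; the substring read between the first and second visits to that state can be pumped.

aa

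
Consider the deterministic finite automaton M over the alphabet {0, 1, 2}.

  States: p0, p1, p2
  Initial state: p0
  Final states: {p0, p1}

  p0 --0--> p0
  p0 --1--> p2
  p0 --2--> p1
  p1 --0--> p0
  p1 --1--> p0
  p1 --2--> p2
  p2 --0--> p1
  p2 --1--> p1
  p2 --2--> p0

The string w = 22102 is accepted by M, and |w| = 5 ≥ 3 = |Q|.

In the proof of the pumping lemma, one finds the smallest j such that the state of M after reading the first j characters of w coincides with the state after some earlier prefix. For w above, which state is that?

p1

Run of M on w = 2 2 1 0 2:
  step 0: p0  (start)
  step 1: p1  (read 2: p0→p1)
  step 2: p2  (read 2: p1→p2)
  step 3: p1  (read 1: p2→p1)   ← first repeat (p1 seen earlier)
  step 4: p0  (read 0: p1→p0)
  step 5: p1  (read 2: p0→p1)

The earliest repeat is at step j = 3: M is in p1, which it already visited at step i = 1.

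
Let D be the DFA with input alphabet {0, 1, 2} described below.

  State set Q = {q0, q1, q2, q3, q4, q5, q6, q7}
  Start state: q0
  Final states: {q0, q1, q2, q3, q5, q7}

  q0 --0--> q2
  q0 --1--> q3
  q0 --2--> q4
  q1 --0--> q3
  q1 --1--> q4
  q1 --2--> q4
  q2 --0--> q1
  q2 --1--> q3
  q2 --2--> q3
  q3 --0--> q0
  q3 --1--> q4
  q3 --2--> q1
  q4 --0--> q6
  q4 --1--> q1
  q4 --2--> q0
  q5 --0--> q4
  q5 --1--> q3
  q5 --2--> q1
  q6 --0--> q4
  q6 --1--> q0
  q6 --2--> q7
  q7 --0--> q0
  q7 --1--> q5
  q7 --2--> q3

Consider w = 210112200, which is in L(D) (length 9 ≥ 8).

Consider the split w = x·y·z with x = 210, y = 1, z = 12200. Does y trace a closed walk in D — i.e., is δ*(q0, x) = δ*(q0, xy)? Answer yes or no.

Run of D on the first 4 characters of w = 2 1 0 1:
  step 0: q0  (start)
  step 1: q4  (read 2: q0→q4)
  step 2: q1  (read 1: q4→q1)
  step 3: q3  (read 0: q1→q3)
  step 4: q4  (read 1: q3→q4)

After x (step 3): q3. After xy (step 4): q4.
They differ (q3 ≠ q4), so y is not a cycle from the state after x; this split is not the one the pumping-lemma construction produces, and pumping y need not keep the string in L(D).

no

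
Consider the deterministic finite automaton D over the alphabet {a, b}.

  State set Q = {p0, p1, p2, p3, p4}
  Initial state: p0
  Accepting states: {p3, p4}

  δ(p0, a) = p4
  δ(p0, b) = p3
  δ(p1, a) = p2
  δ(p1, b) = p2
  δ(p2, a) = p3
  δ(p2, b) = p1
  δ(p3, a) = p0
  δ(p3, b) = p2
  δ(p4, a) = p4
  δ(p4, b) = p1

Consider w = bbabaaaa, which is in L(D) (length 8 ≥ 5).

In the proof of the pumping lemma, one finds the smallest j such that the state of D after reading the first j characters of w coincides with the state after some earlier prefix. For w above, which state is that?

State sequence: p0 -b-> p3 -b-> p2 -a-> p3 -b-> p2 -a-> p3 -a-> p0 -a-> p4 -a-> p4
First repeat at step 3: p3 was already visited.

The earliest repeat is at step j = 3: D is in p3, which it already visited at step i = 1.
Since D has 5 states, any run of length ≥ 5 visits 5+1 states, so by pigeonhole some state repeats within the first 5 steps — that repeat gives the pumpable loop.

p3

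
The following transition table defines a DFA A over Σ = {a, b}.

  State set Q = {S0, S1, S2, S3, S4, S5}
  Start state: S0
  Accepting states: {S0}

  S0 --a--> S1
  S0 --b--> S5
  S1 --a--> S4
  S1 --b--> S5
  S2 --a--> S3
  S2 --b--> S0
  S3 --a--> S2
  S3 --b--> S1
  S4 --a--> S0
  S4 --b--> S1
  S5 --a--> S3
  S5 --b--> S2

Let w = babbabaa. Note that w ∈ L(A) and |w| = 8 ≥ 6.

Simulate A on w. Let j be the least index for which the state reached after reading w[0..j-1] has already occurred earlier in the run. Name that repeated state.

S5

Run of A on w = b a b b a b a a:
  step 0: S0  (start)
  step 1: S5  (read b: S0→S5)
  step 2: S3  (read a: S5→S3)
  step 3: S1  (read b: S3→S1)
  step 4: S5  (read b: S1→S5)   ← first repeat (S5 seen earlier)
  step 5: S3  (read a: S5→S3)
  step 6: S1  (read b: S3→S1)
  step 7: S4  (read a: S1→S4)
  step 8: S0  (read a: S4→S0)

The earliest repeat is at step j = 4: A is in S5, which it already visited at step i = 1.
The DFA has 6 states, so the proof of the pumping lemma guarantees a repeated state among the first 6+1 visited; the segment between the two visits is the pumpable y.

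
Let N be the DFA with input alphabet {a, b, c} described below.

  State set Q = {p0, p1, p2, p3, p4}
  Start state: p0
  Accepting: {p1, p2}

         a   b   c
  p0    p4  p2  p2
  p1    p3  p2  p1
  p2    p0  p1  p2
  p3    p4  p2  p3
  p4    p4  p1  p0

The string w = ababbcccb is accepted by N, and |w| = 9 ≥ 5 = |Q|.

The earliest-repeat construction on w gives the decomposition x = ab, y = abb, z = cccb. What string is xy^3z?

ababbabbabbcccb

xy^3z = ab·abb·abb·abb·cccb = ababbabbabbcccb.
Reading y = abb takes N from p1 back to p1, so after x·y·y·y the machine is still in p1, and z then leads to the accepting state p2. Hence ababbabbabbcccb ∈ L(N).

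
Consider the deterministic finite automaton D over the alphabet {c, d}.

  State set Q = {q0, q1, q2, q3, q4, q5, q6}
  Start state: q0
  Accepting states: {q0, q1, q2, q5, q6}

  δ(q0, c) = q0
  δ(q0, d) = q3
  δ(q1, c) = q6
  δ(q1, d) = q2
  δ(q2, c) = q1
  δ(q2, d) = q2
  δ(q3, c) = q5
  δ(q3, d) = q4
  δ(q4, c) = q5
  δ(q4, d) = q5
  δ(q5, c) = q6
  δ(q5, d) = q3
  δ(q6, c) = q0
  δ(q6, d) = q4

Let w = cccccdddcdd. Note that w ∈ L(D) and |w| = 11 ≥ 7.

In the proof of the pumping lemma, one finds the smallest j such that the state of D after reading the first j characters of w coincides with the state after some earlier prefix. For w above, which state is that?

State sequence: q0 -c-> q0 -c-> q0 -c-> q0 -c-> q0 -c-> q0 -d-> q3 -d-> q4 -d-> q5 -c-> q6 -d-> q4 -d-> q5
First repeat at step 1: q0 was already visited.

The earliest repeat is at step j = 1: D is in q0, which it already visited at step i = 0.
With |Q| = 7, pigeonhole forces a state repeat no later than step 7; the substring read between the first and second visits to that state can be pumped.

q0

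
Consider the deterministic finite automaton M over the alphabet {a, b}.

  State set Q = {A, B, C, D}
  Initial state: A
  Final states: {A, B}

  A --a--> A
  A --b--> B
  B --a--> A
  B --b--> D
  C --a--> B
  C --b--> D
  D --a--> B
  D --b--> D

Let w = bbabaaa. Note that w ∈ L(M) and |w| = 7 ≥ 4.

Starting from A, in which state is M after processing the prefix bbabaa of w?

A

Run of M on the first 6 characters of w = b b a b a a:
  step 0: A  (start)
  step 1: B  (read b: A→B)
  step 2: D  (read b: B→D)
  step 3: B  (read a: D→B)
  step 4: D  (read b: B→D)
  step 5: B  (read a: D→B)
  step 6: A  (read a: B→A)

After reading 6 characters, M is in state A.
(This kind of state-tracing is the core of the pumping-lemma construction: with 4 states, pigeonhole forces a repeat within the first 4 steps.)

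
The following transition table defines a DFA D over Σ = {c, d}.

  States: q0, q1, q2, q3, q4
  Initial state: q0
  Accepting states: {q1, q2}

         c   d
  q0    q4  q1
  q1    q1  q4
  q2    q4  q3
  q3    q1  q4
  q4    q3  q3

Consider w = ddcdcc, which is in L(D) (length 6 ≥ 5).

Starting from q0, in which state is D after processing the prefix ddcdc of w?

Run of D on the first 5 characters of w = d d c d c:
  step 0: q0  (start)
  step 1: q1  (read d: q0→q1)
  step 2: q4  (read d: q1→q4)
  step 3: q3  (read c: q4→q3)
  step 4: q4  (read d: q3→q4)
  step 5: q3  (read c: q4→q3)

After reading 5 characters, D is in state q3.

q3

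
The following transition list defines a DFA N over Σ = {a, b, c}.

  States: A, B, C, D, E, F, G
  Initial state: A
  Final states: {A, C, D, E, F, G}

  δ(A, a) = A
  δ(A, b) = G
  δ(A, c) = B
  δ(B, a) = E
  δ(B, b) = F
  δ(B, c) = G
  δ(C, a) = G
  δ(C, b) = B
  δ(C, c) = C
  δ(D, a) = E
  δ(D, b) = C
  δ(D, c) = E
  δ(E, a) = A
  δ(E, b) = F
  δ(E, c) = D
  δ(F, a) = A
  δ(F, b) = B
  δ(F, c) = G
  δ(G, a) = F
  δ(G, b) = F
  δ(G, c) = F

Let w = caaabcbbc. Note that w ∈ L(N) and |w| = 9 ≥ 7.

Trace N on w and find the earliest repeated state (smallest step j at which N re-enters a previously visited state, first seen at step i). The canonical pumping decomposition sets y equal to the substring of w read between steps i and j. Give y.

State sequence: A -c-> B -a-> E -a-> A -a-> A -b-> G -c-> F -b-> B -b-> F -c-> G
First repeat at step 3: A was already visited.

So i = 0, j = 3, giving x = w[0:0] = ε, y = w[0:3] = caa, z = w[3:9] = abcbbc.
Check: |xy| = 3 ≤ 7 and |y| = 3 ≥ 1. Reading y takes N from A back to A, so every xyⁱz is accepted.
Pumping length from the standard proof: p = 7 (the number of states). The repeated state found above gives |xy| = j ≤ 7 and |y| = j − i ≥ 1.

caa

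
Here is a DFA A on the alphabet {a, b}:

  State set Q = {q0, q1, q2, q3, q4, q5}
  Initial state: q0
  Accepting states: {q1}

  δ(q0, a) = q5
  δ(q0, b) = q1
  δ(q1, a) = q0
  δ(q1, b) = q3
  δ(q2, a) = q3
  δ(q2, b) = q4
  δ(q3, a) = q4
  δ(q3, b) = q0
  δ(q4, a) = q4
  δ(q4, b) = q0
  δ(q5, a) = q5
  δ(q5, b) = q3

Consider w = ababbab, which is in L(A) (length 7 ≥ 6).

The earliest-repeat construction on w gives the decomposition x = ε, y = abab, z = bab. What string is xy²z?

ababababbab

xy^2z = ε·abab·abab·bab = ababababbab.
Reading y = abab takes A from q0 back to q0, so after x·y·y the machine is still in q0, and z then leads to the accepting state q1. Hence ababababbab ∈ L(A).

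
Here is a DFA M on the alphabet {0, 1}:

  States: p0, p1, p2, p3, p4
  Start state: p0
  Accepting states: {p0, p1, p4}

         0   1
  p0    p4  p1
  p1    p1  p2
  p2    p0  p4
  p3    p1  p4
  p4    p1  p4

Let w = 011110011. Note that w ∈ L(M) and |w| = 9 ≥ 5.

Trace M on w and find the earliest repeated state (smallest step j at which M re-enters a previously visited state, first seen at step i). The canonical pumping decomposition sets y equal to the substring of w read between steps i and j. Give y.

1

State sequence: p0 -0-> p4 -1-> p4 -1-> p4 -1-> p4 -1-> p4 -0-> p1 -0-> p1 -1-> p2 -1-> p4
First repeat at step 2: p4 was already visited.

So i = 1, j = 2, giving x = w[0:1] = 0, y = w[1:2] = 1, z = w[2:9] = 1110011.
Check: |xy| = 2 ≤ 5 and |y| = 1 ≥ 1. Reading y takes M from p4 back to p4, so every xyⁱz is accepted.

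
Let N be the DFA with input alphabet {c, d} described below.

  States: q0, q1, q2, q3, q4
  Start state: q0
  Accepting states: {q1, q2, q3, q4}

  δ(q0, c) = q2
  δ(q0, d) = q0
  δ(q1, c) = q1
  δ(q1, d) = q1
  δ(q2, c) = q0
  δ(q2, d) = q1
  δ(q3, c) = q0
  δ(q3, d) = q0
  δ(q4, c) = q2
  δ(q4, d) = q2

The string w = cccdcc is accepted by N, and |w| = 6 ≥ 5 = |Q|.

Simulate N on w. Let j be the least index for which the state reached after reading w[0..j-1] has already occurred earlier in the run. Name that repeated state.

q0

Run of N on w = c c c d c c:
  step 0: q0  (start)
  step 1: q2  (read c: q0→q2)
  step 2: q0  (read c: q2→q0)   ← first repeat (q0 seen earlier)
  step 3: q2  (read c: q0→q2)
  step 4: q1  (read d: q2→q1)
  step 5: q1  (read c: q1→q1)
  step 6: q1  (read c: q1→q1)

The earliest repeat is at step j = 2: N is in q0, which it already visited at step i = 0.
With |Q| = 5, pigeonhole forces a state repeat no later than step 5; the substring read between the first and second visits to that state can be pumped.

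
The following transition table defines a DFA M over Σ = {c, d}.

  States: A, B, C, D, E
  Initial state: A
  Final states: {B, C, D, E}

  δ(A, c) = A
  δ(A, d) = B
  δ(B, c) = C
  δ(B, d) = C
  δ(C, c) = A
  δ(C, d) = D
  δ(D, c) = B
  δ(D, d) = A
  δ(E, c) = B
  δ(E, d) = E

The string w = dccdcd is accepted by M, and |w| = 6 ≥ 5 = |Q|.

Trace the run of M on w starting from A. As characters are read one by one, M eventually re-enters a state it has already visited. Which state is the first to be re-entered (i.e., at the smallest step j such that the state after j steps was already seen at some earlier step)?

Run of M on w = d c c d c d:
  step 0: A  (start)
  step 1: B  (read d: A→B)
  step 2: C  (read c: B→C)
  step 3: A  (read c: C→A)   ← first repeat (A seen earlier)
  step 4: B  (read d: A→B)
  step 5: C  (read c: B→C)
  step 6: D  (read d: C→D)

The earliest repeat is at step j = 3: M is in A, which it already visited at step i = 0.
With |Q| = 5, pigeonhole forces a state repeat no later than step 5; the substring read between the first and second visits to that state can be pumped.

A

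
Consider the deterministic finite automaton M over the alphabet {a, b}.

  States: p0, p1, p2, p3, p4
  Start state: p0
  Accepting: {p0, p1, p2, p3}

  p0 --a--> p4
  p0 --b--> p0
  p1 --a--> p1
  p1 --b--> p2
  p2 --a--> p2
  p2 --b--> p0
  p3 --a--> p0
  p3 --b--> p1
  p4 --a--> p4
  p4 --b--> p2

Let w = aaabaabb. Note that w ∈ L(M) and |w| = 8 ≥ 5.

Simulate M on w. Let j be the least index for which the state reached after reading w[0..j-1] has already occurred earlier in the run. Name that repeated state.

p4

Run of M on w = a a a b a a b b:
  step 0: p0  (start)
  step 1: p4  (read a: p0→p4)
  step 2: p4  (read a: p4→p4)   ← first repeat (p4 seen earlier)
  step 3: p4  (read a: p4→p4)
  step 4: p2  (read b: p4→p2)
  step 5: p2  (read a: p2→p2)
  step 6: p2  (read a: p2→p2)
  step 7: p0  (read b: p2→p0)
  step 8: p0  (read b: p0→p0)

The earliest repeat is at step j = 2: M is in p4, which it already visited at step i = 1.
The DFA has 5 states, so the proof of the pumping lemma guarantees a repeated state among the first 5+1 visited; the segment between the two visits is the pumpable y.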